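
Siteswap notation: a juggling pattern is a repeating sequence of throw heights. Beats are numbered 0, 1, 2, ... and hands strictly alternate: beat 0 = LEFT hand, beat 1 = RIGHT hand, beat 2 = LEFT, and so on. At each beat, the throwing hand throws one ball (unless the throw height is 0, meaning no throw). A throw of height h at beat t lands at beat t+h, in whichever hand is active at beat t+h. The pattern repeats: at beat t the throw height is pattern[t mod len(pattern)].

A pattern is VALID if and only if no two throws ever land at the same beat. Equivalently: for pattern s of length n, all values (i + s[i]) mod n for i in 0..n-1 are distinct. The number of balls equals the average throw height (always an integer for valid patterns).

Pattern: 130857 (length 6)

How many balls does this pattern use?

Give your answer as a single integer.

Pattern = [1, 3, 0, 8, 5, 7], length n = 6
  position 0: throw height = 1, running sum = 1
  position 1: throw height = 3, running sum = 4
  position 2: throw height = 0, running sum = 4
  position 3: throw height = 8, running sum = 12
  position 4: throw height = 5, running sum = 17
  position 5: throw height = 7, running sum = 24
Total sum = 24; balls = sum / n = 24 / 6 = 4

Answer: 4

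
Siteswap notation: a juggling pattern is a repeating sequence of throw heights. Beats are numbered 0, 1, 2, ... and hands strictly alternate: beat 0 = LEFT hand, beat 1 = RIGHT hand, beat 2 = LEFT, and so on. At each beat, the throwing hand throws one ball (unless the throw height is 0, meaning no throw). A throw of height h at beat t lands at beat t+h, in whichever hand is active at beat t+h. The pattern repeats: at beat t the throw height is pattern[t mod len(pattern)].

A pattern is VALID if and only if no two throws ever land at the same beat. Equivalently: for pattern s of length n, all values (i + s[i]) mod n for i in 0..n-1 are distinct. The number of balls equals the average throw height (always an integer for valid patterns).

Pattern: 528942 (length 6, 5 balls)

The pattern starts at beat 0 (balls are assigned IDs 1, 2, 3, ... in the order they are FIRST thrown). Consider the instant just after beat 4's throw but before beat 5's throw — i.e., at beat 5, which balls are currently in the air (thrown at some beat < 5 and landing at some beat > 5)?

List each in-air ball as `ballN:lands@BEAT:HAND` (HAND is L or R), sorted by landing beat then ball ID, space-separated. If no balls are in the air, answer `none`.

Answer: ball4:lands@8:L ball3:lands@10:L ball2:lands@12:L

Derivation:
Beat 0 (L): throw ball1 h=5 -> lands@5:R; in-air after throw: [b1@5:R]
Beat 1 (R): throw ball2 h=2 -> lands@3:R; in-air after throw: [b2@3:R b1@5:R]
Beat 2 (L): throw ball3 h=8 -> lands@10:L; in-air after throw: [b2@3:R b1@5:R b3@10:L]
Beat 3 (R): throw ball2 h=9 -> lands@12:L; in-air after throw: [b1@5:R b3@10:L b2@12:L]
Beat 4 (L): throw ball4 h=4 -> lands@8:L; in-air after throw: [b1@5:R b4@8:L b3@10:L b2@12:L]
Beat 5 (R): throw ball1 h=2 -> lands@7:R; in-air after throw: [b1@7:R b4@8:L b3@10:L b2@12:L]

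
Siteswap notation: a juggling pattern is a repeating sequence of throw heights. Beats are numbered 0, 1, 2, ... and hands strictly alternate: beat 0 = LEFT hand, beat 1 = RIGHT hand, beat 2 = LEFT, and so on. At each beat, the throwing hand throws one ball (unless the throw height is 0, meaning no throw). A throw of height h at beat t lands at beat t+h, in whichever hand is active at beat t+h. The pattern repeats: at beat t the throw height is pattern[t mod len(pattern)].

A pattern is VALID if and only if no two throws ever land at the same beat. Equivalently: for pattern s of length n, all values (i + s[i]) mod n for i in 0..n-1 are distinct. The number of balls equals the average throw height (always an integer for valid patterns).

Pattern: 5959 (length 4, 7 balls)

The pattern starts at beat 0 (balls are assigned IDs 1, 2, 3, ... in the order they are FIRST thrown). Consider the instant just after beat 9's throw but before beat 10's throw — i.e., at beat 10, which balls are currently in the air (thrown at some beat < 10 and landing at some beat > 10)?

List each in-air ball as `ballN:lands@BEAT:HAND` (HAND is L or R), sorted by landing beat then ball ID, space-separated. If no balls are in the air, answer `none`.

Answer: ball6:lands@11:R ball4:lands@12:L ball7:lands@13:R ball1:lands@14:L ball3:lands@16:L ball5:lands@18:L

Derivation:
Beat 0 (L): throw ball1 h=5 -> lands@5:R; in-air after throw: [b1@5:R]
Beat 1 (R): throw ball2 h=9 -> lands@10:L; in-air after throw: [b1@5:R b2@10:L]
Beat 2 (L): throw ball3 h=5 -> lands@7:R; in-air after throw: [b1@5:R b3@7:R b2@10:L]
Beat 3 (R): throw ball4 h=9 -> lands@12:L; in-air after throw: [b1@5:R b3@7:R b2@10:L b4@12:L]
Beat 4 (L): throw ball5 h=5 -> lands@9:R; in-air after throw: [b1@5:R b3@7:R b5@9:R b2@10:L b4@12:L]
Beat 5 (R): throw ball1 h=9 -> lands@14:L; in-air after throw: [b3@7:R b5@9:R b2@10:L b4@12:L b1@14:L]
Beat 6 (L): throw ball6 h=5 -> lands@11:R; in-air after throw: [b3@7:R b5@9:R b2@10:L b6@11:R b4@12:L b1@14:L]
Beat 7 (R): throw ball3 h=9 -> lands@16:L; in-air after throw: [b5@9:R b2@10:L b6@11:R b4@12:L b1@14:L b3@16:L]
Beat 8 (L): throw ball7 h=5 -> lands@13:R; in-air after throw: [b5@9:R b2@10:L b6@11:R b4@12:L b7@13:R b1@14:L b3@16:L]
Beat 9 (R): throw ball5 h=9 -> lands@18:L; in-air after throw: [b2@10:L b6@11:R b4@12:L b7@13:R b1@14:L b3@16:L b5@18:L]
Beat 10 (L): throw ball2 h=5 -> lands@15:R; in-air after throw: [b6@11:R b4@12:L b7@13:R b1@14:L b2@15:R b3@16:L b5@18:L]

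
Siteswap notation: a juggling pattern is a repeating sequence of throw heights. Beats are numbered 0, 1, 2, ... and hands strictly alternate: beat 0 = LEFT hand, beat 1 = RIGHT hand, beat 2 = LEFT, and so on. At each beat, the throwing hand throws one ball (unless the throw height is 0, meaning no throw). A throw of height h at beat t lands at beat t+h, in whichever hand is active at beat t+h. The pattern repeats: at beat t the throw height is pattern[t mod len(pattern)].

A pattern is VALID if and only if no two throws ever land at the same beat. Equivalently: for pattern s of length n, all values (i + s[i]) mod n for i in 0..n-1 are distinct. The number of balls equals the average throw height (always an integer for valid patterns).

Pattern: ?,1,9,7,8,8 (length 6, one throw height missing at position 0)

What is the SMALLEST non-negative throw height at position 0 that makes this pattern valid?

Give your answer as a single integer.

i=0: s[i]=? (unknown)
i=1: (1 + 1) mod 6 = 2
i=2: (2 + 9) mod 6 = 5
i=3: (3 + 7) mod 6 = 4
i=4: (4 + 8) mod 6 = 0
i=5: (5 + 8) mod 6 = 1
Known residues: [0, 1, 2, 4, 5]; need a permutation of 0..5, so missing residue r = 3
Need (0 + s) mod 6 = 3; smallest s = (3 - 0) mod 6 = 3

Answer: 3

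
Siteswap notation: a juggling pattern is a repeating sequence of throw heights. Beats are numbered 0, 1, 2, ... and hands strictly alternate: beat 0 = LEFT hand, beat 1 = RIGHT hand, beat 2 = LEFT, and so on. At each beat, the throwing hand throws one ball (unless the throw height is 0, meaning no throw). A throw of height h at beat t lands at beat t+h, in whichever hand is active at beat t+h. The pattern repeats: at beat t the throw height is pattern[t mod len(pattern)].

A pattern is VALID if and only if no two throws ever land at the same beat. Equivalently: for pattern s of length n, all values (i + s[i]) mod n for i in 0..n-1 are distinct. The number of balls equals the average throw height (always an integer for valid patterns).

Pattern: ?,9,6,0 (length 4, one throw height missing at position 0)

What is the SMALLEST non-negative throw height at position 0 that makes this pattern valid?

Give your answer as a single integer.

Answer: 1

Derivation:
i=0: s[i]=? (unknown)
i=1: (1 + 9) mod 4 = 2
i=2: (2 + 6) mod 4 = 0
i=3: (3 + 0) mod 4 = 3
Known residues: [0, 2, 3]; need a permutation of 0..3, so missing residue r = 1
Need (0 + s) mod 4 = 1; smallest s = (1 - 0) mod 4 = 1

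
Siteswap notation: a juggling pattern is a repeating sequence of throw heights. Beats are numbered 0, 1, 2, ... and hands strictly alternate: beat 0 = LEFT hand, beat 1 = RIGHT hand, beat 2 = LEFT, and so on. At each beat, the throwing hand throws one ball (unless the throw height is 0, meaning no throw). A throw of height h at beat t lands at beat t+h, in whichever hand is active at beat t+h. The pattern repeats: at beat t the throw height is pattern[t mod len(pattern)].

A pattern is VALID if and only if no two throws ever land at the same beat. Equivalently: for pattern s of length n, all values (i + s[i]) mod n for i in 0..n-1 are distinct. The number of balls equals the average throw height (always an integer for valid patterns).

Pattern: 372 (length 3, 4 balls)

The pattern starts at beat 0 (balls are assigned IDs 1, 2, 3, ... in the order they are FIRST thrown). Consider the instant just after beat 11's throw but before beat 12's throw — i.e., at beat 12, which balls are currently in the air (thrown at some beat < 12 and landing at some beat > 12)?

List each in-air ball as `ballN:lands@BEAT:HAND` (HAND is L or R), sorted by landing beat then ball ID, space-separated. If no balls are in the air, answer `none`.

Beat 0 (L): throw ball1 h=3 -> lands@3:R; in-air after throw: [b1@3:R]
Beat 1 (R): throw ball2 h=7 -> lands@8:L; in-air after throw: [b1@3:R b2@8:L]
Beat 2 (L): throw ball3 h=2 -> lands@4:L; in-air after throw: [b1@3:R b3@4:L b2@8:L]
Beat 3 (R): throw ball1 h=3 -> lands@6:L; in-air after throw: [b3@4:L b1@6:L b2@8:L]
Beat 4 (L): throw ball3 h=7 -> lands@11:R; in-air after throw: [b1@6:L b2@8:L b3@11:R]
Beat 5 (R): throw ball4 h=2 -> lands@7:R; in-air after throw: [b1@6:L b4@7:R b2@8:L b3@11:R]
Beat 6 (L): throw ball1 h=3 -> lands@9:R; in-air after throw: [b4@7:R b2@8:L b1@9:R b3@11:R]
Beat 7 (R): throw ball4 h=7 -> lands@14:L; in-air after throw: [b2@8:L b1@9:R b3@11:R b4@14:L]
Beat 8 (L): throw ball2 h=2 -> lands@10:L; in-air after throw: [b1@9:R b2@10:L b3@11:R b4@14:L]
Beat 9 (R): throw ball1 h=3 -> lands@12:L; in-air after throw: [b2@10:L b3@11:R b1@12:L b4@14:L]
Beat 10 (L): throw ball2 h=7 -> lands@17:R; in-air after throw: [b3@11:R b1@12:L b4@14:L b2@17:R]
Beat 11 (R): throw ball3 h=2 -> lands@13:R; in-air after throw: [b1@12:L b3@13:R b4@14:L b2@17:R]
Beat 12 (L): throw ball1 h=3 -> lands@15:R; in-air after throw: [b3@13:R b4@14:L b1@15:R b2@17:R]

Answer: ball3:lands@13:R ball4:lands@14:L ball2:lands@17:R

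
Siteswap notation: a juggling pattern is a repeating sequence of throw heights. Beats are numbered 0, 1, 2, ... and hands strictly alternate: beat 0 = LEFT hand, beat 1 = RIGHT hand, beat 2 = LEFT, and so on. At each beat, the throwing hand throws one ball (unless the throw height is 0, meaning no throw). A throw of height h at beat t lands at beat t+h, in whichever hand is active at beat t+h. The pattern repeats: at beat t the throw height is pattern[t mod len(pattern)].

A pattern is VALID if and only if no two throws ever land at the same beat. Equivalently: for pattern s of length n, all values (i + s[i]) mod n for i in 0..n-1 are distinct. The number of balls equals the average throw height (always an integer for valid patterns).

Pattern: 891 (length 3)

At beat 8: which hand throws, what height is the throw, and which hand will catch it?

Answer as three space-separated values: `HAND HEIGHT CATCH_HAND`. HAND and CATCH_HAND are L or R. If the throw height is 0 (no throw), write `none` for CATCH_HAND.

Beat 8: 8 mod 2 = 0, so hand = L
Throw height = pattern[8 mod 3] = pattern[2] = 1
Lands at beat 8+1=9, 9 mod 2 = 1, so catch hand = R

Answer: L 1 R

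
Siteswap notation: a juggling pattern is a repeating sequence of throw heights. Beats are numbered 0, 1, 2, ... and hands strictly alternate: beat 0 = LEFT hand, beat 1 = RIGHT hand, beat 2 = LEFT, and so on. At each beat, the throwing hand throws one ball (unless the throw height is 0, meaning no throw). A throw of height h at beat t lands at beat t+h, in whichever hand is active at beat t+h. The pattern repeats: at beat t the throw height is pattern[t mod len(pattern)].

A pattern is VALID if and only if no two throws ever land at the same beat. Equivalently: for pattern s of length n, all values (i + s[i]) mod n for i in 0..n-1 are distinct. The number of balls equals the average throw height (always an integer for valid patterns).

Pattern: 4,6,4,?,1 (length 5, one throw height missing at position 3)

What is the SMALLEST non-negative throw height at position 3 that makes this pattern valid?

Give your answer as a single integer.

Answer: 0

Derivation:
i=0: (0 + 4) mod 5 = 4
i=1: (1 + 6) mod 5 = 2
i=2: (2 + 4) mod 5 = 1
i=3: s[i]=? (unknown)
i=4: (4 + 1) mod 5 = 0
Known residues: [0, 1, 2, 4]; need a permutation of 0..4, so missing residue r = 3
Need (3 + s) mod 5 = 3; smallest s = (3 - 3) mod 5 = 0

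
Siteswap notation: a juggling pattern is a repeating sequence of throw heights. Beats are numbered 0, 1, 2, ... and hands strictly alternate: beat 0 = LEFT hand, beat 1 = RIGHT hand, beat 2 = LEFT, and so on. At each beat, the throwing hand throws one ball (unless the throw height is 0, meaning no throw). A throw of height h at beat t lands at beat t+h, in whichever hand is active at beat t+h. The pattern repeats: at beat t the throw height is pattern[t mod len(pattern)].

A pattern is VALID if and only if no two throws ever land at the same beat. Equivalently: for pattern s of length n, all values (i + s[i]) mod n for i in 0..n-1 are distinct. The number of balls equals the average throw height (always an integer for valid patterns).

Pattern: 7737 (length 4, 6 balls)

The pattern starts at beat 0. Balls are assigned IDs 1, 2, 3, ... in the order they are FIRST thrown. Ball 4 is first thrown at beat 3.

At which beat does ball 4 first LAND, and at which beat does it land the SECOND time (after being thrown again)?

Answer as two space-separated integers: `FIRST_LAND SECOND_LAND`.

Answer: 10 13

Derivation:
Beat 0 (L): throw ball1 h=7 -> lands@7:R; in-air after throw: [b1@7:R]
Beat 1 (R): throw ball2 h=7 -> lands@8:L; in-air after throw: [b1@7:R b2@8:L]
Beat 2 (L): throw ball3 h=3 -> lands@5:R; in-air after throw: [b3@5:R b1@7:R b2@8:L]
Beat 3 (R): throw ball4 h=7 -> lands@10:L; in-air after throw: [b3@5:R b1@7:R b2@8:L b4@10:L]
Beat 4 (L): throw ball5 h=7 -> lands@11:R; in-air after throw: [b3@5:R b1@7:R b2@8:L b4@10:L b5@11:R]
Beat 5 (R): throw ball3 h=7 -> lands@12:L; in-air after throw: [b1@7:R b2@8:L b4@10:L b5@11:R b3@12:L]
Beat 6 (L): throw ball6 h=3 -> lands@9:R; in-air after throw: [b1@7:R b2@8:L b6@9:R b4@10:L b5@11:R b3@12:L]
Beat 7 (R): throw ball1 h=7 -> lands@14:L; in-air after throw: [b2@8:L b6@9:R b4@10:L b5@11:R b3@12:L b1@14:L]
Beat 8 (L): throw ball2 h=7 -> lands@15:R; in-air after throw: [b6@9:R b4@10:L b5@11:R b3@12:L b1@14:L b2@15:R]
Beat 9 (R): throw ball6 h=7 -> lands@16:L; in-air after throw: [b4@10:L b5@11:R b3@12:L b1@14:L b2@15:R b6@16:L]
Beat 10 (L): throw ball4 h=3 -> lands@13:R; in-air after throw: [b5@11:R b3@12:L b4@13:R b1@14:L b2@15:R b6@16:L]
Beat 11 (R): throw ball5 h=7 -> lands@18:L; in-air after throw: [b3@12:L b4@13:R b1@14:L b2@15:R b6@16:L b5@18:L]
Beat 12 (L): throw ball3 h=7 -> lands@19:R; in-air after throw: [b4@13:R b1@14:L b2@15:R b6@16:L b5@18:L b3@19:R]
Beat 13 (R): throw ball4 h=7 -> lands@20:L; in-air after throw: [b1@14:L b2@15:R b6@16:L b5@18:L b3@19:R b4@20:L]
Ball 4: thrown@3 h=7 -> first land @10; rethrown@10 h=3 -> second land @13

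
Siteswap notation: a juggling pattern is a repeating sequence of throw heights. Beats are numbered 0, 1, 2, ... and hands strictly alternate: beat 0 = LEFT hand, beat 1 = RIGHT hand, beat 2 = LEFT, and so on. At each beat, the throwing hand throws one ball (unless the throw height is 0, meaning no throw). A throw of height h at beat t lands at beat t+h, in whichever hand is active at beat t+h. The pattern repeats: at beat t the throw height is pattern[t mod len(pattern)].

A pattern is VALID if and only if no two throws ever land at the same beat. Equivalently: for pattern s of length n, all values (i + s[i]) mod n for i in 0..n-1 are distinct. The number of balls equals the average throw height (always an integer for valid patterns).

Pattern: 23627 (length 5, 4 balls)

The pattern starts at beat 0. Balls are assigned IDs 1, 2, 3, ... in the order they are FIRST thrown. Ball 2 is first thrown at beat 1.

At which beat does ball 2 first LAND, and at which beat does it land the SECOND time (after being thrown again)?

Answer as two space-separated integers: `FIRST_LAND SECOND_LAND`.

Beat 0 (L): throw ball1 h=2 -> lands@2:L; in-air after throw: [b1@2:L]
Beat 1 (R): throw ball2 h=3 -> lands@4:L; in-air after throw: [b1@2:L b2@4:L]
Beat 2 (L): throw ball1 h=6 -> lands@8:L; in-air after throw: [b2@4:L b1@8:L]
Beat 3 (R): throw ball3 h=2 -> lands@5:R; in-air after throw: [b2@4:L b3@5:R b1@8:L]
Beat 4 (L): throw ball2 h=7 -> lands@11:R; in-air after throw: [b3@5:R b1@8:L b2@11:R]
Beat 5 (R): throw ball3 h=2 -> lands@7:R; in-air after throw: [b3@7:R b1@8:L b2@11:R]
Beat 6 (L): throw ball4 h=3 -> lands@9:R; in-air after throw: [b3@7:R b1@8:L b4@9:R b2@11:R]
Beat 7 (R): throw ball3 h=6 -> lands@13:R; in-air after throw: [b1@8:L b4@9:R b2@11:R b3@13:R]
Beat 8 (L): throw ball1 h=2 -> lands@10:L; in-air after throw: [b4@9:R b1@10:L b2@11:R b3@13:R]
Beat 9 (R): throw ball4 h=7 -> lands@16:L; in-air after throw: [b1@10:L b2@11:R b3@13:R b4@16:L]
Beat 10 (L): throw ball1 h=2 -> lands@12:L; in-air after throw: [b2@11:R b1@12:L b3@13:R b4@16:L]
Beat 11 (R): throw ball2 h=3 -> lands@14:L; in-air after throw: [b1@12:L b3@13:R b2@14:L b4@16:L]
Ball 2: thrown@1 h=3 -> first land @4; rethrown@4 h=7 -> second land @11

Answer: 4 11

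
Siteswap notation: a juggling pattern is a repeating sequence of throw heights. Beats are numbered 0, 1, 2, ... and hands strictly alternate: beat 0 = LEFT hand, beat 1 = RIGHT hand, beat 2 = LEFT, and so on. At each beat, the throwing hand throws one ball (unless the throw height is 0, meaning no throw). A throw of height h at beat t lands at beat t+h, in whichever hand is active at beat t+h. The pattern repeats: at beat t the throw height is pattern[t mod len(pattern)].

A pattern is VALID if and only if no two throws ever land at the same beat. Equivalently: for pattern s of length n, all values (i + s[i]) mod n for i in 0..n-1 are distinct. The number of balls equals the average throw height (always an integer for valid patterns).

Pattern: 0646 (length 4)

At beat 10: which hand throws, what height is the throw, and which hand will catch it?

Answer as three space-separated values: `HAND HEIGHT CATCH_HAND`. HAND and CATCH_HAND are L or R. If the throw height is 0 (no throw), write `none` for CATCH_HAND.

Answer: L 4 L

Derivation:
Beat 10: 10 mod 2 = 0, so hand = L
Throw height = pattern[10 mod 4] = pattern[2] = 4
Lands at beat 10+4=14, 14 mod 2 = 0, so catch hand = L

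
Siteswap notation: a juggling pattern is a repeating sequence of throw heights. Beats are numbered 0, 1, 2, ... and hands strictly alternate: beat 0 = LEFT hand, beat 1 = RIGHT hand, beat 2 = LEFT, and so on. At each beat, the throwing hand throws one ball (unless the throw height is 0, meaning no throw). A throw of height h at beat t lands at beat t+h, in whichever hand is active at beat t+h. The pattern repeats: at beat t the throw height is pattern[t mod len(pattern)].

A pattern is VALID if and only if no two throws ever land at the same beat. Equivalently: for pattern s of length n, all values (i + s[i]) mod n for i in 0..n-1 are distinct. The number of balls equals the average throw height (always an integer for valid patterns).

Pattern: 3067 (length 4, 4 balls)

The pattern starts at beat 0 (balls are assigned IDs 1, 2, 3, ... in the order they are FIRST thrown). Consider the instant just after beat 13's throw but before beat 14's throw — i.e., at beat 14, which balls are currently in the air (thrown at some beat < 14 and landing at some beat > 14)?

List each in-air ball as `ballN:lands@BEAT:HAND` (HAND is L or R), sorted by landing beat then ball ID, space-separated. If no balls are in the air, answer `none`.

Answer: ball4:lands@15:R ball1:lands@16:L ball2:lands@18:L

Derivation:
Beat 0 (L): throw ball1 h=3 -> lands@3:R; in-air after throw: [b1@3:R]
Beat 2 (L): throw ball2 h=6 -> lands@8:L; in-air after throw: [b1@3:R b2@8:L]
Beat 3 (R): throw ball1 h=7 -> lands@10:L; in-air after throw: [b2@8:L b1@10:L]
Beat 4 (L): throw ball3 h=3 -> lands@7:R; in-air after throw: [b3@7:R b2@8:L b1@10:L]
Beat 6 (L): throw ball4 h=6 -> lands@12:L; in-air after throw: [b3@7:R b2@8:L b1@10:L b4@12:L]
Beat 7 (R): throw ball3 h=7 -> lands@14:L; in-air after throw: [b2@8:L b1@10:L b4@12:L b3@14:L]
Beat 8 (L): throw ball2 h=3 -> lands@11:R; in-air after throw: [b1@10:L b2@11:R b4@12:L b3@14:L]
Beat 10 (L): throw ball1 h=6 -> lands@16:L; in-air after throw: [b2@11:R b4@12:L b3@14:L b1@16:L]
Beat 11 (R): throw ball2 h=7 -> lands@18:L; in-air after throw: [b4@12:L b3@14:L b1@16:L b2@18:L]
Beat 12 (L): throw ball4 h=3 -> lands@15:R; in-air after throw: [b3@14:L b4@15:R b1@16:L b2@18:L]
Beat 14 (L): throw ball3 h=6 -> lands@20:L; in-air after throw: [b4@15:R b1@16:L b2@18:L b3@20:L]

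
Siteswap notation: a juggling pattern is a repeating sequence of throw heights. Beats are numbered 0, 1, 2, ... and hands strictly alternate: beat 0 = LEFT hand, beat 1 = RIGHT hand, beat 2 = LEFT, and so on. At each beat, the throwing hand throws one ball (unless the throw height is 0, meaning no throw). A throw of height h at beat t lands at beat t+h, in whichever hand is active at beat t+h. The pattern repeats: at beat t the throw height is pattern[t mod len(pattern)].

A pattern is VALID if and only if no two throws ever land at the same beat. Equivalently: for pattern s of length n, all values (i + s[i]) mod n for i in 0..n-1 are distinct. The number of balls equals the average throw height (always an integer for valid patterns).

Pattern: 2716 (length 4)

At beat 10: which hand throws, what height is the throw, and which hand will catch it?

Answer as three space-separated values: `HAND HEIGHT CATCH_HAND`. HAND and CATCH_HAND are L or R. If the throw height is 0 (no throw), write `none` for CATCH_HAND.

Beat 10: 10 mod 2 = 0, so hand = L
Throw height = pattern[10 mod 4] = pattern[2] = 1
Lands at beat 10+1=11, 11 mod 2 = 1, so catch hand = R

Answer: L 1 R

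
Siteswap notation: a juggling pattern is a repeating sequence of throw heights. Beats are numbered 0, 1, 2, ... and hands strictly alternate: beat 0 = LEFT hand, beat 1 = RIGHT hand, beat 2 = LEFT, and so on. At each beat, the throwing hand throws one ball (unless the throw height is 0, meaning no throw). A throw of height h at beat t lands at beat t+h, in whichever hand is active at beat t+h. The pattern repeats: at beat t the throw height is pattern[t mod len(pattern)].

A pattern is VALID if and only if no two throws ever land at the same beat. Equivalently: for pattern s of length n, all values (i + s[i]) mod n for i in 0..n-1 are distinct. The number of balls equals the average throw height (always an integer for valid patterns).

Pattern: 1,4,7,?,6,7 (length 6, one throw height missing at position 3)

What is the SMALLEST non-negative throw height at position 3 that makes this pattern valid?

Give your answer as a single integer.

Answer: 5

Derivation:
i=0: (0 + 1) mod 6 = 1
i=1: (1 + 4) mod 6 = 5
i=2: (2 + 7) mod 6 = 3
i=3: s[i]=? (unknown)
i=4: (4 + 6) mod 6 = 4
i=5: (5 + 7) mod 6 = 0
Known residues: [0, 1, 3, 4, 5]; need a permutation of 0..5, so missing residue r = 2
Need (3 + s) mod 6 = 2; smallest s = (2 - 3) mod 6 = 5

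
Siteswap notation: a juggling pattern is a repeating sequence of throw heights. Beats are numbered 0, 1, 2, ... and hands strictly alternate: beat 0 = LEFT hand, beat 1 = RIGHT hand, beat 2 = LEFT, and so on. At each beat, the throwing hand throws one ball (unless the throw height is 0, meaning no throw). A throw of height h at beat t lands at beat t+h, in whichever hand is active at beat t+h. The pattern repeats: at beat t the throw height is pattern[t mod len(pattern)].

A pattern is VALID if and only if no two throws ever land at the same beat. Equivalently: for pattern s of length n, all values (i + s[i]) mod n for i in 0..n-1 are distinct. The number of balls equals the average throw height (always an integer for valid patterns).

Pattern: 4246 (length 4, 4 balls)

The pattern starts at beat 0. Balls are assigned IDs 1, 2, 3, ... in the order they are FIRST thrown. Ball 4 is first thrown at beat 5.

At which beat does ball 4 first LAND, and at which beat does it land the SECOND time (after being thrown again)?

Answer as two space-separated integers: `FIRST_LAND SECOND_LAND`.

Beat 0 (L): throw ball1 h=4 -> lands@4:L; in-air after throw: [b1@4:L]
Beat 1 (R): throw ball2 h=2 -> lands@3:R; in-air after throw: [b2@3:R b1@4:L]
Beat 2 (L): throw ball3 h=4 -> lands@6:L; in-air after throw: [b2@3:R b1@4:L b3@6:L]
Beat 3 (R): throw ball2 h=6 -> lands@9:R; in-air after throw: [b1@4:L b3@6:L b2@9:R]
Beat 4 (L): throw ball1 h=4 -> lands@8:L; in-air after throw: [b3@6:L b1@8:L b2@9:R]
Beat 5 (R): throw ball4 h=2 -> lands@7:R; in-air after throw: [b3@6:L b4@7:R b1@8:L b2@9:R]
Beat 6 (L): throw ball3 h=4 -> lands@10:L; in-air after throw: [b4@7:R b1@8:L b2@9:R b3@10:L]
Beat 7 (R): throw ball4 h=6 -> lands@13:R; in-air after throw: [b1@8:L b2@9:R b3@10:L b4@13:R]
Beat 8 (L): throw ball1 h=4 -> lands@12:L; in-air after throw: [b2@9:R b3@10:L b1@12:L b4@13:R]
Beat 9 (R): throw ball2 h=2 -> lands@11:R; in-air after throw: [b3@10:L b2@11:R b1@12:L b4@13:R]
Beat 10 (L): throw ball3 h=4 -> lands@14:L; in-air after throw: [b2@11:R b1@12:L b4@13:R b3@14:L]
Beat 11 (R): throw ball2 h=6 -> lands@17:R; in-air after throw: [b1@12:L b4@13:R b3@14:L b2@17:R]
Beat 12 (L): throw ball1 h=4 -> lands@16:L; in-air after throw: [b4@13:R b3@14:L b1@16:L b2@17:R]
Beat 13 (R): throw ball4 h=2 -> lands@15:R; in-air after throw: [b3@14:L b4@15:R b1@16:L b2@17:R]
Ball 4: thrown@5 h=2 -> first land @7; rethrown@7 h=6 -> second land @13

Answer: 7 13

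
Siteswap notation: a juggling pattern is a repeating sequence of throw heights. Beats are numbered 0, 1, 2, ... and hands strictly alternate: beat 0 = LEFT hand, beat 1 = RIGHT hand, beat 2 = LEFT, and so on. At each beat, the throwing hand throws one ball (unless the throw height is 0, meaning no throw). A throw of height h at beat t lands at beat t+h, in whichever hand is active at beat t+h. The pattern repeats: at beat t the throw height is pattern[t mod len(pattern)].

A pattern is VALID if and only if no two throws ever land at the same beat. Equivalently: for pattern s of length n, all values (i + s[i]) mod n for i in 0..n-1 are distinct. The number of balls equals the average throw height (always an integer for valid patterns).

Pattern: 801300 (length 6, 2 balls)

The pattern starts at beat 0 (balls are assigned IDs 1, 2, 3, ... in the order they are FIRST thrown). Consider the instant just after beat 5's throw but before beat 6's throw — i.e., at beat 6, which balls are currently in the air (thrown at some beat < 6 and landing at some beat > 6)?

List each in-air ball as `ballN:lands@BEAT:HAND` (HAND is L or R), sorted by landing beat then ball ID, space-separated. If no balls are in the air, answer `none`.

Beat 0 (L): throw ball1 h=8 -> lands@8:L; in-air after throw: [b1@8:L]
Beat 2 (L): throw ball2 h=1 -> lands@3:R; in-air after throw: [b2@3:R b1@8:L]
Beat 3 (R): throw ball2 h=3 -> lands@6:L; in-air after throw: [b2@6:L b1@8:L]
Beat 6 (L): throw ball2 h=8 -> lands@14:L; in-air after throw: [b1@8:L b2@14:L]

Answer: ball1:lands@8:L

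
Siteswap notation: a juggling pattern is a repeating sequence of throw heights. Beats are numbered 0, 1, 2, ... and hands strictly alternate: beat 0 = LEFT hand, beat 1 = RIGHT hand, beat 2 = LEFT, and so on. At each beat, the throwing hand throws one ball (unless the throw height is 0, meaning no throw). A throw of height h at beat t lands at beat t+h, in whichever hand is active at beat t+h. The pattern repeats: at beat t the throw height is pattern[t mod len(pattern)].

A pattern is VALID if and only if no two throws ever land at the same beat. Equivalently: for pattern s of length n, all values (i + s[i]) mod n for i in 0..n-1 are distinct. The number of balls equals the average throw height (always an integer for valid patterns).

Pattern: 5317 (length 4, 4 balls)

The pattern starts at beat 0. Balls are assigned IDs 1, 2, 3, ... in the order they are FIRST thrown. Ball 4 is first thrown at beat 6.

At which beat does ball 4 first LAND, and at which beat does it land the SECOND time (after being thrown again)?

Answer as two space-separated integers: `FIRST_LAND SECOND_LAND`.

Answer: 7 14

Derivation:
Beat 0 (L): throw ball1 h=5 -> lands@5:R; in-air after throw: [b1@5:R]
Beat 1 (R): throw ball2 h=3 -> lands@4:L; in-air after throw: [b2@4:L b1@5:R]
Beat 2 (L): throw ball3 h=1 -> lands@3:R; in-air after throw: [b3@3:R b2@4:L b1@5:R]
Beat 3 (R): throw ball3 h=7 -> lands@10:L; in-air after throw: [b2@4:L b1@5:R b3@10:L]
Beat 4 (L): throw ball2 h=5 -> lands@9:R; in-air after throw: [b1@5:R b2@9:R b3@10:L]
Beat 5 (R): throw ball1 h=3 -> lands@8:L; in-air after throw: [b1@8:L b2@9:R b3@10:L]
Beat 6 (L): throw ball4 h=1 -> lands@7:R; in-air after throw: [b4@7:R b1@8:L b2@9:R b3@10:L]
Beat 7 (R): throw ball4 h=7 -> lands@14:L; in-air after throw: [b1@8:L b2@9:R b3@10:L b4@14:L]
Beat 8 (L): throw ball1 h=5 -> lands@13:R; in-air after throw: [b2@9:R b3@10:L b1@13:R b4@14:L]
Beat 9 (R): throw ball2 h=3 -> lands@12:L; in-air after throw: [b3@10:L b2@12:L b1@13:R b4@14:L]
Beat 10 (L): throw ball3 h=1 -> lands@11:R; in-air after throw: [b3@11:R b2@12:L b1@13:R b4@14:L]
Beat 11 (R): throw ball3 h=7 -> lands@18:L; in-air after throw: [b2@12:L b1@13:R b4@14:L b3@18:L]
Beat 12 (L): throw ball2 h=5 -> lands@17:R; in-air after throw: [b1@13:R b4@14:L b2@17:R b3@18:L]
Beat 13 (R): throw ball1 h=3 -> lands@16:L; in-air after throw: [b4@14:L b1@16:L b2@17:R b3@18:L]
Beat 14 (L): throw ball4 h=1 -> lands@15:R; in-air after throw: [b4@15:R b1@16:L b2@17:R b3@18:L]
Ball 4: thrown@6 h=1 -> first land @7; rethrown@7 h=7 -> second land @14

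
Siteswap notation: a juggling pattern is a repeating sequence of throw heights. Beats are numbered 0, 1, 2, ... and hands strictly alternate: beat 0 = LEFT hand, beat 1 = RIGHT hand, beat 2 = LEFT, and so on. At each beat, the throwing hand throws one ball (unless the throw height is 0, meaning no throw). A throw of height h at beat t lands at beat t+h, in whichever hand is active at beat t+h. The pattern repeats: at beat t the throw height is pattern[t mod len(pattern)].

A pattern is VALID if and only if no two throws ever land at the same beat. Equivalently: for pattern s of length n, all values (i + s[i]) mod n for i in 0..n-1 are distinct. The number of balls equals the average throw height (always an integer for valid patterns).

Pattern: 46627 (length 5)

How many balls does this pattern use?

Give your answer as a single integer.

Answer: 5

Derivation:
Pattern = [4, 6, 6, 2, 7], length n = 5
  position 0: throw height = 4, running sum = 4
  position 1: throw height = 6, running sum = 10
  position 2: throw height = 6, running sum = 16
  position 3: throw height = 2, running sum = 18
  position 4: throw height = 7, running sum = 25
Total sum = 25; balls = sum / n = 25 / 5 = 5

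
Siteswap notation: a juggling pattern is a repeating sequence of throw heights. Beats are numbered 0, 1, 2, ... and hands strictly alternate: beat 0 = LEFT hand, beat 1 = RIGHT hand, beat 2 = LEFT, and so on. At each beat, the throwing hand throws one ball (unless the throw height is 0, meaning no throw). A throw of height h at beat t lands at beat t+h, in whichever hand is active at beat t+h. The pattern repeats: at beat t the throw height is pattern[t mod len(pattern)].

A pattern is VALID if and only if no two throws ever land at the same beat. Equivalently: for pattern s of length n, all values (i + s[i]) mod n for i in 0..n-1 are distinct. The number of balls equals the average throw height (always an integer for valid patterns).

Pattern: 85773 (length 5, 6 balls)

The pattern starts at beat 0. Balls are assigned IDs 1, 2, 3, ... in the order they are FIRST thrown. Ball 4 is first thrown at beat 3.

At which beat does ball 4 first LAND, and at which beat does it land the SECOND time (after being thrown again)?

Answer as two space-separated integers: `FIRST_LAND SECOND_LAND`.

Beat 0 (L): throw ball1 h=8 -> lands@8:L; in-air after throw: [b1@8:L]
Beat 1 (R): throw ball2 h=5 -> lands@6:L; in-air after throw: [b2@6:L b1@8:L]
Beat 2 (L): throw ball3 h=7 -> lands@9:R; in-air after throw: [b2@6:L b1@8:L b3@9:R]
Beat 3 (R): throw ball4 h=7 -> lands@10:L; in-air after throw: [b2@6:L b1@8:L b3@9:R b4@10:L]
Beat 4 (L): throw ball5 h=3 -> lands@7:R; in-air after throw: [b2@6:L b5@7:R b1@8:L b3@9:R b4@10:L]
Beat 5 (R): throw ball6 h=8 -> lands@13:R; in-air after throw: [b2@6:L b5@7:R b1@8:L b3@9:R b4@10:L b6@13:R]
Beat 6 (L): throw ball2 h=5 -> lands@11:R; in-air after throw: [b5@7:R b1@8:L b3@9:R b4@10:L b2@11:R b6@13:R]
Beat 7 (R): throw ball5 h=7 -> lands@14:L; in-air after throw: [b1@8:L b3@9:R b4@10:L b2@11:R b6@13:R b5@14:L]
Beat 8 (L): throw ball1 h=7 -> lands@15:R; in-air after throw: [b3@9:R b4@10:L b2@11:R b6@13:R b5@14:L b1@15:R]
Beat 9 (R): throw ball3 h=3 -> lands@12:L; in-air after throw: [b4@10:L b2@11:R b3@12:L b6@13:R b5@14:L b1@15:R]
Beat 10 (L): throw ball4 h=8 -> lands@18:L; in-air after throw: [b2@11:R b3@12:L b6@13:R b5@14:L b1@15:R b4@18:L]
Beat 11 (R): throw ball2 h=5 -> lands@16:L; in-air after throw: [b3@12:L b6@13:R b5@14:L b1@15:R b2@16:L b4@18:L]
Beat 12 (L): throw ball3 h=7 -> lands@19:R; in-air after throw: [b6@13:R b5@14:L b1@15:R b2@16:L b4@18:L b3@19:R]
Beat 13 (R): throw ball6 h=7 -> lands@20:L; in-air after throw: [b5@14:L b1@15:R b2@16:L b4@18:L b3@19:R b6@20:L]
Beat 14 (L): throw ball5 h=3 -> lands@17:R; in-air after throw: [b1@15:R b2@16:L b5@17:R b4@18:L b3@19:R b6@20:L]
Beat 15 (R): throw ball1 h=8 -> lands@23:R; in-air after throw: [b2@16:L b5@17:R b4@18:L b3@19:R b6@20:L b1@23:R]
Beat 16 (L): throw ball2 h=5 -> lands@21:R; in-air after throw: [b5@17:R b4@18:L b3@19:R b6@20:L b2@21:R b1@23:R]
Beat 17 (R): throw ball5 h=7 -> lands@24:L; in-air after throw: [b4@18:L b3@19:R b6@20:L b2@21:R b1@23:R b5@24:L]
Beat 18 (L): throw ball4 h=7 -> lands@25:R; in-air after throw: [b3@19:R b6@20:L b2@21:R b1@23:R b5@24:L b4@25:R]
Ball 4: thrown@3 h=7 -> first land @10; rethrown@10 h=8 -> second land @18

Answer: 10 18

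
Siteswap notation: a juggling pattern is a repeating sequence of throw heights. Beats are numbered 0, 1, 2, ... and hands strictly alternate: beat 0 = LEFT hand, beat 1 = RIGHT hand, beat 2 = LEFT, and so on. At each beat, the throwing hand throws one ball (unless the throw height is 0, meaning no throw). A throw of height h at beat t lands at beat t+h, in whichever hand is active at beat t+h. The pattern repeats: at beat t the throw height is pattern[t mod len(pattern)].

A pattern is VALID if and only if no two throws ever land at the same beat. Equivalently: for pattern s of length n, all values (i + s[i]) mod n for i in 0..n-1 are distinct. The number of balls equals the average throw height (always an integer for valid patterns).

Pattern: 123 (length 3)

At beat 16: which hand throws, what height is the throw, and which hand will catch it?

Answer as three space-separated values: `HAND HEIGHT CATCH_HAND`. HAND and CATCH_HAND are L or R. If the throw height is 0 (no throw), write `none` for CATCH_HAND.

Beat 16: 16 mod 2 = 0, so hand = L
Throw height = pattern[16 mod 3] = pattern[1] = 2
Lands at beat 16+2=18, 18 mod 2 = 0, so catch hand = L

Answer: L 2 L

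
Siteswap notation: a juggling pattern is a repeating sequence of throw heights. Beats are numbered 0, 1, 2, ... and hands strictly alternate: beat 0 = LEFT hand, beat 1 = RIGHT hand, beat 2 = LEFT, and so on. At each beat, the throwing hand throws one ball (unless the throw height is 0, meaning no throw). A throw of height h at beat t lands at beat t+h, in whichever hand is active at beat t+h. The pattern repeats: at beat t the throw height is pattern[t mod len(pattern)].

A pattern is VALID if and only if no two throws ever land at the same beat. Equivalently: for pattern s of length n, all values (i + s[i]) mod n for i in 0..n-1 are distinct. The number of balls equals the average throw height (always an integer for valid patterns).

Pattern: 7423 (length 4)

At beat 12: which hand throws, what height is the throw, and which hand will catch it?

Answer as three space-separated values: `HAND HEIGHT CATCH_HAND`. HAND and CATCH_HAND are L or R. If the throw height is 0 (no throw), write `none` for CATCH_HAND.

Answer: L 7 R

Derivation:
Beat 12: 12 mod 2 = 0, so hand = L
Throw height = pattern[12 mod 4] = pattern[0] = 7
Lands at beat 12+7=19, 19 mod 2 = 1, so catch hand = R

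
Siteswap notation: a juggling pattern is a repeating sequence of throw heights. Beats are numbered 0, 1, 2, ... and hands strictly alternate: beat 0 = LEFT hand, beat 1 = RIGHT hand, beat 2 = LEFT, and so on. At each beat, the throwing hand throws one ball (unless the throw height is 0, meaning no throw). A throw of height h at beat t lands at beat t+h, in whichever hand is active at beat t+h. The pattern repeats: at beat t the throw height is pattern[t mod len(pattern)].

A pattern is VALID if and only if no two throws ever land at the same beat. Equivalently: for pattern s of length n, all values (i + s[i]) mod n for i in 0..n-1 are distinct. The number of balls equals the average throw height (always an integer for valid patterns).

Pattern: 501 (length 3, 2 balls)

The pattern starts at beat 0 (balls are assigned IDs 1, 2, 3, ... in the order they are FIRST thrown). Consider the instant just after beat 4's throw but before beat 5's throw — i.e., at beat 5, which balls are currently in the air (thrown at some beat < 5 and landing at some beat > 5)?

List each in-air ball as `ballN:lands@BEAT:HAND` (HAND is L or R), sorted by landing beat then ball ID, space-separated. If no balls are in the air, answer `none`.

Beat 0 (L): throw ball1 h=5 -> lands@5:R; in-air after throw: [b1@5:R]
Beat 2 (L): throw ball2 h=1 -> lands@3:R; in-air after throw: [b2@3:R b1@5:R]
Beat 3 (R): throw ball2 h=5 -> lands@8:L; in-air after throw: [b1@5:R b2@8:L]
Beat 5 (R): throw ball1 h=1 -> lands@6:L; in-air after throw: [b1@6:L b2@8:L]

Answer: ball2:lands@8:L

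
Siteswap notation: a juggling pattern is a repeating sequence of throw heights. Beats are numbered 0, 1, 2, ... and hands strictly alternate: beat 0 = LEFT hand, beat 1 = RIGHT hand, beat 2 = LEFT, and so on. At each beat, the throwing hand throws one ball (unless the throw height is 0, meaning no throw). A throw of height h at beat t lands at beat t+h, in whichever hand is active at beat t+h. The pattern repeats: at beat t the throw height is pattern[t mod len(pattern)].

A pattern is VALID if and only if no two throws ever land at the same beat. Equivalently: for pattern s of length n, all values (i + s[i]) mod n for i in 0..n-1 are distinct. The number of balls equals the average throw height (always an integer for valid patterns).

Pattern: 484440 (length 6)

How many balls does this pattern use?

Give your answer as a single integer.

Pattern = [4, 8, 4, 4, 4, 0], length n = 6
  position 0: throw height = 4, running sum = 4
  position 1: throw height = 8, running sum = 12
  position 2: throw height = 4, running sum = 16
  position 3: throw height = 4, running sum = 20
  position 4: throw height = 4, running sum = 24
  position 5: throw height = 0, running sum = 24
Total sum = 24; balls = sum / n = 24 / 6 = 4

Answer: 4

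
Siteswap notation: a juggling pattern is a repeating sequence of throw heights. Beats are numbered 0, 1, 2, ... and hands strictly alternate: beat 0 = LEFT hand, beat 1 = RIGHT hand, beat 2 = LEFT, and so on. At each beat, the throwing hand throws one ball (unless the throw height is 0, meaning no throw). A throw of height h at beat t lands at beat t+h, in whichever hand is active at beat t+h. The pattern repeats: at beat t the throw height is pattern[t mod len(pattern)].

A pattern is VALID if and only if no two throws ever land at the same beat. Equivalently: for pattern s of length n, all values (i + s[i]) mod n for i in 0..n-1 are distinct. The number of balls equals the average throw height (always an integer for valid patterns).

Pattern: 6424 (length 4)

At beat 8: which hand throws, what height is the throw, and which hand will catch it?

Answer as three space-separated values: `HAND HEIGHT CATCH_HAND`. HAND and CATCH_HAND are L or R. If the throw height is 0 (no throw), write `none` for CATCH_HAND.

Beat 8: 8 mod 2 = 0, so hand = L
Throw height = pattern[8 mod 4] = pattern[0] = 6
Lands at beat 8+6=14, 14 mod 2 = 0, so catch hand = L

Answer: L 6 L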